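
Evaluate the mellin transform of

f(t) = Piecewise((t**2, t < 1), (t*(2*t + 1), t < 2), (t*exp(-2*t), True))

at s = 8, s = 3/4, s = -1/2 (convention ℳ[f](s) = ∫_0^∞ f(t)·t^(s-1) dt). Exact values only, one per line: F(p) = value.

peel off the shared t-power: t on [0, 1); 2*t + 1 on [1, 2); exp(-2*t) on [2, ∞)
integrate the 3 segments split at 1, 2, then add the results
on [0, 1) integrate f = t**2 against the kernel
segment 1 to 2 holds t*(2*t + 1); add its integral
piece [2, ∞): integrate t*exp(-2*t) against the kernel

F(8) = 16831*exp(-4)/4 + 23533/90
F(3/4) = -72/77 + 2**(1/4)*uppergamma(7/4, 4)/4 + 312*2**(3/4)/77
F(-1/2) = -8/3 + sqrt(2)*sqrt(pi)*erfc(2)/2 + 14*sqrt(2)/3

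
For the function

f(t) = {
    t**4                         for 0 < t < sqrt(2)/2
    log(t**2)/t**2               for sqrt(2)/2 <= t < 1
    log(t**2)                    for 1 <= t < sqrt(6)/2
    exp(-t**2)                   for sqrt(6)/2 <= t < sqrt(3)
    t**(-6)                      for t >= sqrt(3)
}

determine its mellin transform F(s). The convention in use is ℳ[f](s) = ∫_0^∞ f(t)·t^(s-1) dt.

strip the power substitution: t**2 on [0, 1/2); log(t)/t on [1/2, 1); log(t) on [1, 3/2); …
breakpoints sqrt(2)/2, 1, sqrt(6)/2, sqrt(3): one integral from each of the 5 segments
∫ over [0, sqrt(2)/2) of t**4·t^(s-1) joins the sum
segment sqrt(2)/2 to 1 holds log(t**2)/t**2; add its integral
piece [1, sqrt(6)/2): integrate log(t**2) against the kernel
over [sqrt(6)/2, sqrt(3)), the kernel integral of exp(-t**2) enters the sum
between sqrt(3) and ∞ the integrand is t**(-6)·t^(s-1)

(27*2**(s/2)*s**2*(s/2 - 3)*(s/2 + 2)*(s**2/4 - s + 1)*uppergamma(s/2, 3/2) - 27*2**(s/2)*s**2*(s/2 - 3)*(s/2 + 2)*(s**2/4 - s + 1)*uppergamma(s/2, 3) - 27*2**(s/2)*s**2*(s/2 - 3)*(s/2 + 2) + 108*2**(s/2)*(s/2 - 3)*(s/2 + 2)*(s**2/4 - s + 1) - 54*3**(s/2)*s*(s/2 - 3)*(s/2 + 2)*(s**2/4 - s + 1)*log(2) + 54*3**(s/2)*s*(s/2 - 3)*(s/2 + 2)*(s**2/4 - s + 1)*log(3) - 108*3**(s/2)*(s/2 - 3)*(s/2 + 2)*(s**2/4 - s + 1) - 6**(s/2)*s**2*(s/2 + 2)*(s**2/4 - s + 1) + 27*s**3*(s/2 - 3)*(s/2 + 2)*log(2) - 54*s**2*(s/2 - 3)*(s/2 + 2)*log(2) + 54*s**2*(s/2 - 3)*(s/2 + 2) + 27*s**2*(s/2 - 3)*(s**2/4 - s + 1)/4)/(54*2**(s/2)*s**2*(s/2 - 3)*(s/2 + 2)*(s**2/4 - s + 1))
  -4 < Re(s) < 6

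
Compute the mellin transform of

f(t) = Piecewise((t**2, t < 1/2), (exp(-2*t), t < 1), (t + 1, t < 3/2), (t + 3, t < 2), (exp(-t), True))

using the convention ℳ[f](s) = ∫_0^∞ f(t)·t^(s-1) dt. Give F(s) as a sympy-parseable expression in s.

slice at 1/2, 1, 3/2, 2, transform all 5 pieces, and sum them
∫ t**2·t^(s-1) over [0, 1/2)
the [1/2, 1) slice contributes ∫ exp(-2*t)·t^(s-1) dt
[1, 3/2) adds the kernel integral of (t + 1)
[3/2, 2) adds the kernel integral of (t + 3)
∫ exp(-t)·t^(s-1) over [2, ∞)

(20*2**(2*s)*s*(s + 2) + 12*2**(2*s)*(s + 2) + 4*2**s*s*(s + 1)*(s + 2)*uppergamma(s, 2) - 8*2**s*s*(s + 2) - 4*2**s*(s + 2) - 8*3**s*s*(s + 2) - 8*3**s*(s + 2) + 4*s*(s + 1)*(s + 2)*uppergamma(s, 1) - 4*s*(s + 1)*(s + 2)*uppergamma(s, 2) + s*(s + 1))/(4*2**s*s*(s + 1)*(s + 2))
  Re(s) > -2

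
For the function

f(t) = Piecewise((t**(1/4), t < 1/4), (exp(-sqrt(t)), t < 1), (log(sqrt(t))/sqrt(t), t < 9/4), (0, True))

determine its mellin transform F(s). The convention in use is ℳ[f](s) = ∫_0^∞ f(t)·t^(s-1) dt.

2**(1 - 2*s)*(4**s*(4*s + 1)*(4*s**2 - 4*s + 1)*uppergamma(2*s, 1/2) - 4**s*(4*s + 1)*(4*s**2 - 4*s + 1)*uppergamma(2*s, 1) + 4**s*(12*s + 3)/3 + 9**s*s*(4*s + 1)*(-4*log(2) + 4*log(3))/3 + 9**s*(-8*s - 2)/3 + 9**s*(4*s + 1)*(-2*log(3) + 2*log(2))/3 + sqrt(2)*(12*s**2 - 12*s + 3)/3)/((4*s + 1)*(4*s**2 - 4*s + 1))
  Re(s) > -1/4

remove the power substitution first: sqrt(t) on [0, 1/2); exp(-t) on [1/2, 1); log(t)/t on [1, 3/2)
summing 3 kernel integrals split by 1/4, 1 yields ℳ[f](s)
[0, 1/4) adds the kernel integral of t**(1/4)
for t in [1/4, 1): the term is ∫ exp(-sqrt(t))·t^(s-1)
∫ over [1, 9/4) of log(sqrt(t))/sqrt(t)·t^(s-1) joins the sum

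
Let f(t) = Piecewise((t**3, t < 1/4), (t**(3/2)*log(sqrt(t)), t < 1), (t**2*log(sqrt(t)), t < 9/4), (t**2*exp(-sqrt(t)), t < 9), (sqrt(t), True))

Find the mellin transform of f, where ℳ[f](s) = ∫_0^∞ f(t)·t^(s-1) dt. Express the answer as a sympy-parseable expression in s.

2**(-2*s - 4)*(432*2**(2*s + 4)*(s + 2)**2*(2*s + 1)*(2*s + 6)*(-4*s + 4*(s + 2)**2 - 7)*uppergamma(2*s + 4, 3/2) - 432*2**(2*s + 4)*(s + 2)**2*(2*s + 1)*(2*s + 6)*(-4*s + 4*(s + 2)**2 - 7)*uppergamma(2*s + 4, 3) - 432*2**(2*s + 4)*(s + 2)**2*(2*s + 1)*(2*s + 6) + 108*2**(2*s + 4)*(2*s + 1)*(2*s + 6)*(-4*s + 4*(s + 2)**2 - 7) - 216*3**(2*s + 4)*(s + 2)*(2*s + 1)*(2*s + 6)*(-4*s + 4*(s + 2)**2 - 7)*log(2) + 216*3**(2*s + 4)*(s + 2)*(2*s + 1)*(2*s + 6)*(-4*s + 4*(s + 2)**2 - 7)*log(3) - 108*3**(2*s + 4)*(2*s + 1)*(2*s + 6)*(-4*s + 4*(s + 2)**2 - 7) - 16*6**(2*s + 4)*(s + 2)**2*(2*s + 6)*(-4*s + 4*(s + 2)**2 - 7) + 1728*(s + 2)**3*(2*s + 1)*(2*s + 6)*log(2) - 864*(s + 2)**2*(2*s + 1)*(2*s + 6)*log(2) + 864*(s + 2)**2*(2*s + 1)*(2*s + 6) + 108*(s + 2)**2*(2*s + 1)*(-4*s + 4*(s + 2)**2 - 7))/(216*(s + 2)**2*(2*s + 1)*(2*s + 6)*(-4*s + 4*(s + 2)**2 - 7))
  -3 < Re(s) < -1/2

remove the shared t-power first: t on [0, 1/4); log(sqrt(t))/sqrt(t) on [1/4, 1); log(sqrt(t)) on [1, 9/4); …
invert the power substitution to get t**2 on [0, 1/2); log(t)/t on [1/2, 1); log(t) on [1, 3/2); …
the 5 pieces separated at 1/4, 1, 9/4, 9 each add one integral
for t in [0, 1/4): the term is ∫ t**3·t^(s-1)
over [1/4, 1), the kernel integral of t**(3/2)*log(sqrt(t)) enters the sum
for t in [1, 9/4): the term is ∫ t**2*log(sqrt(t))·t^(s-1)
segment 9/4 to 9 holds t**2*exp(-sqrt(t)); add its integral
segment [9, ∞) carries sqrt(t); integrate it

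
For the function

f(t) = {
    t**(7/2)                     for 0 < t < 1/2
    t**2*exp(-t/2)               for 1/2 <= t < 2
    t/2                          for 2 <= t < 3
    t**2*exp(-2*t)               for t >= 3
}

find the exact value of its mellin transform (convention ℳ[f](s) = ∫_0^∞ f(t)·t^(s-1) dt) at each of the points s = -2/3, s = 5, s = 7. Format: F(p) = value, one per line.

F(-2/3) = -3*2**(1/3)/2 - 2*2**(1/3)*uppergamma(4/3, 1) + 2**(2/3)*uppergamma(4/3, 6)/4 + 3*2**(1/6)/68 + 2*2**(1/3)*uppergamma(4/3, 1/4) + 3*3**(1/3)/2
F(5) = -250496*exp(-1) + sqrt(2)/4352 + 11007*exp(-6)/8 + 665/12 + 3786745*exp(-1/4)/32
F(7) = -56115712*exp(-1) + sqrt(2)/21504 + 107667*exp(-6)/4 + 6305/16 + 3392923553*exp(-1/4)/128

invert the shared t-power to get t**(3/2) on [0, 1/2); exp(-t/2) on [1/2, 2); 1/(2*t) on [2, 3); …
treat the 4 regions marked off by 1/2, 2, 3 separately and sum
segment [0, 1/2) carries t**(7/2); integrate it
on [1/2, 2): add ∫ t**2*exp(-t/2)·t^(s-1) dt
over [2, 3), the kernel integral of t/2 enters the sum
∫ t**2*exp(-2*t)·t^(s-1) over [3, ∞)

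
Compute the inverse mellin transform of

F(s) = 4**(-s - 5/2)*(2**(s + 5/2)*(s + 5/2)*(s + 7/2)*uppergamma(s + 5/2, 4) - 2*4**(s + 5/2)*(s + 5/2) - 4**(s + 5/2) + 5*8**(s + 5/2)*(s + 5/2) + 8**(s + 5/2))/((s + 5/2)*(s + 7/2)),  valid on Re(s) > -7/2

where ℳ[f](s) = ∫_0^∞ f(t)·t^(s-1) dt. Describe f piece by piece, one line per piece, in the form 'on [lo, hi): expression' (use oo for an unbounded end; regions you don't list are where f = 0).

on [0, 1): t**(7/2)
on [1, 2): t**(5/2)*(2*t + 1)
on [2, oo): t**(5/2)*exp(-2*t)

reversing the shared t-power: t**(3/2) on [0, 1); sqrt(t)*(2*t + 1) on [1, 2); sqrt(t)*exp(-2*t) on [2, ∞)
strip the shared t-power: t on [0, 1); 2*t + 1 on [1, 2); exp(-2*t) on [2, ∞)
decompose at 1, 2; ℳ[f](s) sums the 3 pieces' integrals
on [0, 1) integrate f = t**(7/2) against the kernel
∫ over [1, 2) of t**(5/2)*(2*t + 1)·t^(s-1) joins the sum
on [2, ∞) integrate f = t**(5/2)*exp(-2*t) against the kernel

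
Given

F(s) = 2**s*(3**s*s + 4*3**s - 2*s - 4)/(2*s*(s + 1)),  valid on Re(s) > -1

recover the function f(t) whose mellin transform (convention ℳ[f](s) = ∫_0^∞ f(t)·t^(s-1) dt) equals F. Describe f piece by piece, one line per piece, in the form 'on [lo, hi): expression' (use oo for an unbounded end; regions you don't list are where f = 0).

on [0, 2): t/4
on [2, 6): 2 - t/4

reversing the common scale on t: t/2 on [0, 1); 2 - t/2 on [1, 3)
undo the common scale on t: t on [0, 1/2); 2 - t on [1/2, 3/2)
treat the 2 regions marked off by 2 separately and sum
on [0, 2): add ∫ t/4·t^(s-1) dt
between 2 and 6 the integrand is (2 - t/4)·t^(s-1)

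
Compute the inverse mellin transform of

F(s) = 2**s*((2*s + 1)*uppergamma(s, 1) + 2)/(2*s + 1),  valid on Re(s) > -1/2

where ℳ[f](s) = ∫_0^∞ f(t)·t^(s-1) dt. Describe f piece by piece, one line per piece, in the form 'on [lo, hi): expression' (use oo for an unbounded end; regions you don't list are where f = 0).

on [0, 2): sqrt(2)*sqrt(t)/2
on [2, oo): exp(-t/2)

remove the common scale on t first: sqrt(t) on [0, 1); exp(-t) on [1, ∞)
slice at 2, transform all 2 pieces, and sum them
over [0, 2), the kernel integral of sqrt(2)*sqrt(t)/2 enters the sum
segment [2, ∞) carries exp(-t/2); integrate it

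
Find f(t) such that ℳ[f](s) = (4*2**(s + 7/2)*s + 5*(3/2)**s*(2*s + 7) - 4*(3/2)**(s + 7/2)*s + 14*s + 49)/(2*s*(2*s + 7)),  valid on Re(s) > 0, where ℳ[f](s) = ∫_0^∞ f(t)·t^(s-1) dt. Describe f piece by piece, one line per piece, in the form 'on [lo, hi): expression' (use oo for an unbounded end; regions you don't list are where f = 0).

on [0, 1): 6
on [1, 3/2): 5/2
on [3/2, 2): t**(7/2)

the 3 pieces separated at 1, 3/2 each add one integral
∫ 6·t^(s-1) over [0, 1)
segment 1 to 3/2 holds 5/2; add its integral
over [3/2, 2), the kernel integral of t**(7/2) enters the sum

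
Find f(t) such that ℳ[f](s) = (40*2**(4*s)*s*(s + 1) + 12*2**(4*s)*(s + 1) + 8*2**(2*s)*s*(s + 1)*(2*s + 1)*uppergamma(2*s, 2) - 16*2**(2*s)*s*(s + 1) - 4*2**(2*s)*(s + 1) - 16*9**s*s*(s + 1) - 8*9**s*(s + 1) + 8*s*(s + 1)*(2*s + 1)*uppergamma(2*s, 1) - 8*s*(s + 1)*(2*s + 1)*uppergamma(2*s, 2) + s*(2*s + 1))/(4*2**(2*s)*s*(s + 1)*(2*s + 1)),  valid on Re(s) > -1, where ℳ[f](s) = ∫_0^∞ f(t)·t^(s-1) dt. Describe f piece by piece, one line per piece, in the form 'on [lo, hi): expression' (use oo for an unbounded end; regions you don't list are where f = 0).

reversing the power substitution: t**2 on [0, 1/2); exp(-2*t) on [1/2, 1); t + 1 on [1, 3/2); …
breakpoints 1/4, 1, 9/4, 4: one integral from each of the 5 segments
∫ t·t^(s-1) over [0, 1/4)
over [1/4, 1), the kernel integral of exp(-2*sqrt(t)) enters the sum
segment [1, 9/4) carries (sqrt(t) + 1); integrate it
between 9/4 and 4 the integrand is (sqrt(t) + 3)·t^(s-1)
segment 4 to ∞ holds exp(-sqrt(t)); add its integral

on [0, 1/4): t
on [1/4, 1): exp(-2*sqrt(t))
on [1, 9/4): sqrt(t) + 1
on [9/4, 4): sqrt(t) + 3
on [4, oo): exp(-sqrt(t))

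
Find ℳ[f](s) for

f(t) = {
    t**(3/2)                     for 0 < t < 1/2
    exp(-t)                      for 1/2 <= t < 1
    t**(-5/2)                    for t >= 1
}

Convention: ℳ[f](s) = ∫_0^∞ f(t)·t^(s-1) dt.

decompose at 1/2, 1; ℳ[f](s) sums the 3 pieces' integrals
on [0, 1/2): add ∫ t**(3/2)·t^(s-1) dt
segment 1/2 to 1 holds exp(-t); add its integral
over [1, ∞), the kernel integral of t**(-5/2) enters the sum

(2*2**s*(2*s - 5)*(2*s + 3)*uppergamma(s, 1/2) - 2*2**s*(2*s - 5)*(2*s + 3)*uppergamma(s, 1) - 4*2**s*(2*s + 3) + sqrt(2)*(2*s - 5))/(2*2**s*(2*s - 5)*(2*s + 3))
  -3/2 < Re(s) < 5/2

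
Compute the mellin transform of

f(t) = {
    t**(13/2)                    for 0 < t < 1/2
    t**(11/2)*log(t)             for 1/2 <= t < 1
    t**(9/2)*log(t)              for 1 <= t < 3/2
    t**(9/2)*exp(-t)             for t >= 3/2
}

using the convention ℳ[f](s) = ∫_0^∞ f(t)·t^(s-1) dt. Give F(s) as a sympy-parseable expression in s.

2**(-s - 9/2)*(4*2**(s + 9/2)*(s + 9/2)**2*(s + 13/2)*(2*s + (s + 9/2)**2 + 10)*uppergamma(s + 9/2, 3/2) - 4*2**(s + 9/2)*(s + 9/2)**2*(s + 13/2) + 4*2**(s + 9/2)*(s + 13/2)*(2*s + (s + 9/2)**2 + 10) - 4*3**(s + 9/2)*(s + 9/2)*(s + 13/2)*(2*s + (s + 9/2)**2 + 10)*log(2) + 4*3**(s + 9/2)*(s + 9/2)*(s + 13/2)*(2*s + (s + 9/2)**2 + 10)*log(3) - 4*3**(s + 9/2)*(s + 13/2)*(2*s + (s + 9/2)**2 + 10) + 2*(s + 9/2)**3*(s + 13/2)*log(2) + 2*(s + 9/2)**2*(s + 13/2)*log(2) + 2*(s + 9/2)**2*(s + 13/2) + (s + 9/2)**2*(2*s + (s + 9/2)**2 + 10))/(4*(s + 9/2)**2*(s + 13/2)*(2*s + (s + 9/2)**2 + 10))
  Re(s) > -13/2

undo the shared t-power: t**6 on [0, 1/2); t**5*log(t) on [1/2, 1); t**4*log(t) on [1, 3/2); …
remove the shared t-power first: t**4 on [0, 1/2); t**3*log(t) on [1/2, 1); t**2*log(t) on [1, 3/2); …
remove the shared t-power first: t**2 on [0, 1/2); t*log(t) on [1/2, 1); log(t) on [1, 3/2); …
along the cuts 1/2, 1, 3/2, ℳ[f](s) splits into 4 integrals
[0, 1/2) adds the kernel integral of t**(13/2)
piece [1/2, 1): integrate t**(11/2)*log(t) against the kernel
between 1 and 3/2 the integrand is t**(9/2)*log(t)·t^(s-1)
over [3/2, ∞), the kernel integral of t**(9/2)*exp(-t) enters the sum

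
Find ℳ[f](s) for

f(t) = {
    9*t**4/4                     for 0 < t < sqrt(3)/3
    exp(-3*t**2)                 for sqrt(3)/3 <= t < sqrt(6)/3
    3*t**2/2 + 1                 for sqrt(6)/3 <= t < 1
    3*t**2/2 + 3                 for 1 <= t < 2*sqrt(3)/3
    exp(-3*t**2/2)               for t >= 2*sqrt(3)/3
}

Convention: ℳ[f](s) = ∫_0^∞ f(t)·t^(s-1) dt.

invert the power substitution to get 9*t**2/4 on [0, 1/3); exp(-3*t) on [1/3, 2/3); 3*t/2 + 1 on [2/3, 1); …
reversing the common scale on t: t**2 on [0, 1/2); exp(-2*t) on [1/2, 1); t + 1 on [1, 3/2); …
slice at sqrt(3)/3, sqrt(6)/3, 1, 2*sqrt(3)/3, transform all 5 pieces, and sum them
[0, sqrt(3)/3) adds the kernel integral of 9*t**4/4
for t in [sqrt(3)/3, sqrt(6)/3): the term is ∫ exp(-3*t**2)·t^(s-1)
[sqrt(6)/3, 1) adds the kernel integral of (3*t**2/2 + 1)
∫ (3*t**2/2 + 3)·t^(s-1) over [1, 2*sqrt(3)/3)
for t in [2*sqrt(3)/3, ∞): the term is ∫ exp(-3*t**2/2)·t^(s-1)

(sqrt(3)/3)**s*(2*2**(s/2)*s*(s + 2)*(s + 4)*uppergamma(s/2, 2) - 8*2**(s/2)*s*(s + 4) - 8*2**(s/2)*(s + 4) + 20*2**s*s*(s + 4) + 24*2**s*(s + 4) - 8*3**(s/2)*s*(s + 4) - 16*3**(s/2)*(s + 4) + 2*s*(s + 2)*(s + 4)*uppergamma(s/2, 1) - 2*s*(s + 2)*(s + 4)*uppergamma(s/2, 2) + s*(s + 2))/(4*s*(s + 2)*(s + 4))
  Re(s) > -4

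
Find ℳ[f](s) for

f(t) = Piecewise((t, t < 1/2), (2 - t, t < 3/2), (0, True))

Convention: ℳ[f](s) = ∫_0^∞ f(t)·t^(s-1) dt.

(3**s*s + 4*3**s - 2*s - 4)/(2*2**s*s*(s + 1))
  Re(s) > -1

the 2 pieces separated at 1/2 each add one integral
for t in [0, 1/2): the term is ∫ t·t^(s-1)
segment [1/2, 3/2) carries (2 - t); integrate it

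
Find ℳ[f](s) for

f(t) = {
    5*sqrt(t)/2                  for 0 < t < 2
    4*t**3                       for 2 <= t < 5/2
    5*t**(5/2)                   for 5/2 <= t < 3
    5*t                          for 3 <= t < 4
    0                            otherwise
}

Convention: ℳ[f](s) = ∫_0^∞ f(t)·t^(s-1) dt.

the 4 pieces separated at 2, 5/2, 3 each add one integral
piece [0, 2): integrate 5*sqrt(t)/2 against the kernel
on [2, 5/2): add ∫ 4*t**3·t^(s-1) dt
[5/2, 3) adds the kernel integral of 5*t**(5/2)
∫ over [3, 4) of 5*t·t^(s-1) joins the sum

(5*2**(s + 1/2)*(s + 1)*(s + 3)*(2*s + 5) - 4*2**(s + 3)*(s + 1)*(2*s + 1)*(2*s + 5) - 5*3**(s + 1)*(s + 3)*(2*s + 1)*(2*s + 5) + 10*3**(s + 5/2)*(s + 1)*(s + 3)*(2*s + 1) + 5*4**(s + 1)*(s + 3)*(2*s + 1)*(2*s + 5) - 10*(5/2)**(s + 5/2)*(s + 1)*(s + 3)*(2*s + 1) + 4*(5/2)**(s + 3)*(s + 1)*(2*s + 1)*(2*s + 5))/((s + 1)*(s + 3)*(2*s + 1)*(2*s + 5))
  Re(s) > -1/2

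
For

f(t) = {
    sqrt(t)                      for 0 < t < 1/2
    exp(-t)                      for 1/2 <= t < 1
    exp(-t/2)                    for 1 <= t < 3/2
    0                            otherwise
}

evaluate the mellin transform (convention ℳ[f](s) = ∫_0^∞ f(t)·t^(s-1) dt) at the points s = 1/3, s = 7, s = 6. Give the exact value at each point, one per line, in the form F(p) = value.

F(1/3) = -2**(1/3)*uppergamma(1/3, 3/4) - uppergamma(1/3, 1) + uppergamma(1/3, 1/2) + 3*2**(1/6)/5 + 2**(1/3)*uppergamma(1/3, 1/2)
F(7) = -6243201*exp(-3/4)/32 - 1957*exp(-1) + sqrt(2)/1920 + 9800517*exp(-1/2)/64
F(6) = -260103*exp(-3/4)/16 - 326*exp(-1) + sqrt(2)/832 + 411515*exp(-1/2)/32

along the cuts 1/2, 1, ℳ[f](s) splits into 3 integrals
segment [0, 1/2) carries sqrt(t); integrate it
segment [1/2, 1) carries exp(-t); integrate it
[1, 3/2) adds the kernel integral of exp(-t/2)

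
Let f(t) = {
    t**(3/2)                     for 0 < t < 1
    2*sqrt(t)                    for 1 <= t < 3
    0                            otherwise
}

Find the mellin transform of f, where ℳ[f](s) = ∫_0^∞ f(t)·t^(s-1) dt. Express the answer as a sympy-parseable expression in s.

(4*sqrt(3)*3**s*(2*s + 3) - 4*s - 10)/((2*s + 1)*(2*s + 3))
  Re(s) > -3/2

the 2 pieces separated at 1 each add one integral
piece [0, 1): integrate t**(3/2) against the kernel
between 1 and 3 the integrand is 2*sqrt(t)·t^(s-1)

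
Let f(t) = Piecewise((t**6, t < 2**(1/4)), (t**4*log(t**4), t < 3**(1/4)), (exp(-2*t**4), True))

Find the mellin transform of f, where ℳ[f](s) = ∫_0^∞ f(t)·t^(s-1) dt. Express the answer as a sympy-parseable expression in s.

(-12**(s/4)*s*(s/2 + 3)*log(2)/2 - 2*12**(s/4)*(s/2 + 3)*log(2) + 2*12**(s/4)*(s/2 + 3) + 4*12**(s/4)*sqrt(2)*(s**2/16 + s/2 + 1) + 3*18**(s/4)*s*(s/2 + 3)*log(3)/4 - 3*18**(s/4)*(s/2 + 3) + 3*18**(s/4)*(s/2 + 3)*log(3) + 3**(s/4)*(s/2 + 3)*(s**2/16 + s/2 + 1)*uppergamma(s/4, 6))/(4*6**(s/4)*(s/2 + 3)*(s**2/16 + s/2 + 1))
  Re(s) > -6

back out the power substitution: t**3 on [0, sqrt(2)); t**2*log(t**2) on [sqrt(2), sqrt(3)); exp(-2*t**2) on [sqrt(3), ∞)
peel off the power substitution: t**(3/2) on [0, 2); t*log(t) on [2, 3); exp(-2*t) on [3, ∞)
along the cuts 2**(1/4), 3**(1/4), ℳ[f](s) splits into 3 integrals
between 0 and 2**(1/4) the integrand is t**6·t^(s-1)
∫ over [2**(1/4), 3**(1/4)) of t**4*log(t**4)·t^(s-1) joins the sum
piece [3**(1/4), ∞): integrate exp(-2*t**4) against the kernel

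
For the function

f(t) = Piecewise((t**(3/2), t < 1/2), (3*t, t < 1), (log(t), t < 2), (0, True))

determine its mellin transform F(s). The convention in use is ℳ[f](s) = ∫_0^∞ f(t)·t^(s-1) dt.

slice at 1/2, 1, transform all 3 pieces, and sum them
[0, 1/2) adds the kernel integral of t**(3/2)
between 1/2 and 1 the integrand is 3*t·t^(s-1)
the [1, 2) slice contributes ∫ log(t)·t^(s-1) dt

(-2*2**(2*s)*(s + 1)*(2*s + 3) + 6*2**s*s**2*(2*s + 3) + 2*2**s*(s + 1)*(2*s + 3) + 4**s*s*(s + 1)*(2*s + 3)*log(4) + sqrt(2)*s**2*(s + 1) - 3*s**2*(2*s + 3))/(2*2**s*s**2*(s + 1)*(2*s + 3))
  Re(s) > -3/2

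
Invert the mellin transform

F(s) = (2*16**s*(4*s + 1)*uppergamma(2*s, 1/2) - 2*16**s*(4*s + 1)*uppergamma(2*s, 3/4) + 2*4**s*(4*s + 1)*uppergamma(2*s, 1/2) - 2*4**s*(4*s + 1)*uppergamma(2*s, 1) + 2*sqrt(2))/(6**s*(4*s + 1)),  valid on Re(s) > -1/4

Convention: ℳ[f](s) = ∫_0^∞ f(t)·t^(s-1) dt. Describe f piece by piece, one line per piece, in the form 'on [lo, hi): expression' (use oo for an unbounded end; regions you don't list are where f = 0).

remove the common scale on t first: t**(1/4) on [0, 1/4); exp(-sqrt(t)) on [1/4, 1); exp(-sqrt(t)/2) on [1, 9/4)
the power substitution comes off first: sqrt(t) on [0, 1/2); exp(-t) on [1/2, 1); exp(-t/2) on [1, 3/2)
slice at 1/6, 2/3, transform all 3 pieces, and sum them
∫ 2**(3/4)*3**(1/4)*t**(1/4)/2·t^(s-1) over [0, 1/6)
segment [1/6, 2/3) carries exp(-sqrt(6)*sqrt(t)/2); integrate it
over [2/3, 3/2), the kernel integral of exp(-sqrt(6)*sqrt(t)/4) enters the sum

on [0, 1/6): 2**(3/4)*3**(1/4)*t**(1/4)/2
on [1/6, 2/3): exp(-sqrt(6)*sqrt(t)/2)
on [2/3, 3/2): exp(-sqrt(6)*sqrt(t)/4)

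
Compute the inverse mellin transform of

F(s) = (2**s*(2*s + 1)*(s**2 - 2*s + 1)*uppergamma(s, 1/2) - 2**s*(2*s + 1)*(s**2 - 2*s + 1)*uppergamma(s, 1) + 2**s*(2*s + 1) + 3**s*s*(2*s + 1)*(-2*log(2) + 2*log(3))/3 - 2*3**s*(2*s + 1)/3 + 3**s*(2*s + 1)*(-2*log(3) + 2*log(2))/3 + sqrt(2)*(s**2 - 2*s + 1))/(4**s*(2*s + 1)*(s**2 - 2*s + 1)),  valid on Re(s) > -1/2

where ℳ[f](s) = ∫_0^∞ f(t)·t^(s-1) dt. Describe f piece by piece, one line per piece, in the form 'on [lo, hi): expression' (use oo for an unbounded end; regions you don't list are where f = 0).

on [0, 1/4): sqrt(2)*sqrt(t)
on [1/4, 1/2): exp(-2*t)
on [1/2, 3/4): log(2*t)/(2*t)

peel off the common scale on t: sqrt(t) on [0, 1/2); exp(-t) on [1/2, 1); log(t)/t on [1, 3/2)
the 3 pieces separated at 1/4, 1/2 each add one integral
piece [0, 1/4): integrate sqrt(2)*sqrt(t) against the kernel
on [1/4, 1/2) integrate f = exp(-2*t) against the kernel
over [1/2, 3/4), the kernel integral of log(2*t)/(2*t) enters the sum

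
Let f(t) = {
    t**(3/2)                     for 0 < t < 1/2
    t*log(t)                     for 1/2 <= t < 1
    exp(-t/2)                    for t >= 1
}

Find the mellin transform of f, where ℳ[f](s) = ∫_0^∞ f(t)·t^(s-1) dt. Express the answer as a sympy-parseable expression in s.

(2*2**(2*s)*(2*s + 3)*(s**2 + 2*s + 1)*uppergamma(s, 1/2) - 2*2**s*(2*s + 3) + s*(2*s + 3)*log(2) + 2*s + (2*s + 3)*log(2) + sqrt(2)*(s**2 + 2*s + 1) + 3)/(2*2**s*(2*s + 3)*(s**2 + 2*s + 1))
  Re(s) > -3/2

integrate the 3 segments split at 1/2, 1, then add the results
segment [0, 1/2) carries t**(3/2); integrate it
segment 1/2 to 1 holds t*log(t); add its integral
the [1, ∞) slice contributes ∫ exp(-t/2)·t^(s-1) dt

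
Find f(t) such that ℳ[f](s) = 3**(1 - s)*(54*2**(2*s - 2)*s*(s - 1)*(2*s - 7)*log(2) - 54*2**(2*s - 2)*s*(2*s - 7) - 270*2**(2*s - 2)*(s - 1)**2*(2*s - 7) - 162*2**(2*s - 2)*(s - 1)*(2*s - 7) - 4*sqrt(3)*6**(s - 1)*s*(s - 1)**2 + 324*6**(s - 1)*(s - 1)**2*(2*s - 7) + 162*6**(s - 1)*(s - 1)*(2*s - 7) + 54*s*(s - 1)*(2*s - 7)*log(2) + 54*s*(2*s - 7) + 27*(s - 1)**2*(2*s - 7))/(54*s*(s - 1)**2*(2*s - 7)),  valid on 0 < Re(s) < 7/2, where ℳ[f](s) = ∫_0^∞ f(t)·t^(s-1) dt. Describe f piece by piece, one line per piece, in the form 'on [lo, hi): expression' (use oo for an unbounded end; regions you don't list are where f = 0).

on [0, 1/3): 3/2
on [1/3, 4/3): log(3*t/2)/t
on [4/3, 2): (3*t/2 + 3)/t
on [2, oo): 4*sqrt(6)/(27*t**(7/2))

back out the shared t-power: 3*t/2 on [0, 1/3); log(3*t/2) on [1/3, 4/3); 3*t/2 + 3 on [4/3, 2); …
strip the common scale on t: t on [0, 1/2); log(t) on [1/2, 2); t + 3 on [2, 3); …
summing 4 kernel integrals split by 1/3, 4/3, 2 yields ℳ[f](s)
segment 0 to 1/3 holds 3/2; add its integral
between 1/3 and 4/3 the integrand is log(3*t/2)/t·t^(s-1)
on [4/3, 2) integrate f = (3*t/2 + 3)/t against the kernel
segment 2 to ∞ holds 4*sqrt(6)/(27*t**(7/2)); add its integral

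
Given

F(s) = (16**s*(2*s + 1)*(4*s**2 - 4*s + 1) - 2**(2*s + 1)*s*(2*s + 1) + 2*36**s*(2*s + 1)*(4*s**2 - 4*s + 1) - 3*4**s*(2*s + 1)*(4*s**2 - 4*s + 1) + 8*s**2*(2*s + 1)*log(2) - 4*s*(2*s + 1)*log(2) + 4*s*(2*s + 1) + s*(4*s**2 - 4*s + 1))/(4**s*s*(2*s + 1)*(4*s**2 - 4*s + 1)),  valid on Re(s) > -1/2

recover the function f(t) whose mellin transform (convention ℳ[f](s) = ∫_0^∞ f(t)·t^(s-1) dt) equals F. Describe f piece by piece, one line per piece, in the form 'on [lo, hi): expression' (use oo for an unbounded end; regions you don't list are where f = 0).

on [0, 1/4): sqrt(t)
on [1/4, 1): log(sqrt(t))/sqrt(t)
on [1, 4): 3
on [4, 9): 2

undo the power substitution: t on [0, 1/2); log(t)/t on [1/2, 1); 3 on [1, 2); …
treat the 4 regions marked off by 1/4, 1, 4 separately and sum
segment 0 to 1/4 holds sqrt(t); add its integral
the [1/4, 1) slice contributes ∫ log(sqrt(t))/sqrt(t)·t^(s-1) dt
the [1, 4) slice contributes ∫ 3·t^(s-1) dt
on [4, 9) integrate f = 2 against the kernel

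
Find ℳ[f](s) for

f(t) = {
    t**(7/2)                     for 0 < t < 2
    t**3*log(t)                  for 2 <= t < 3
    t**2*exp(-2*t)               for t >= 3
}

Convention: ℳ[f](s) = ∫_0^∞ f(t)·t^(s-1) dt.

6**(-s - 2)*(-2*12**(s + 2)*(s + 2)*(2*s + 7)*log(2) - 2*12**(s + 2)*(2*s + 7)*log(2) + 2*12**(s + 2)*(2*s + 7) + 4*12**(s + 2)*sqrt(2)*(2*s + (s + 2)**2 + 5) + 3*18**(s + 2)*(s + 2)*(2*s + 7)*log(3) - 3*18**(s + 2)*(2*s + 7) + 3*18**(s + 2)*(2*s + 7)*log(3) + 3**(s + 2)*(2*s + 7)*(2*s + (s + 2)**2 + 5)*uppergamma(s + 2, 6))/((2*s + 7)*(2*s + (s + 2)**2 + 5))
  Re(s) > -7/2

invert the shared t-power to get t**(3/2) on [0, 2); t*log(t) on [2, 3); exp(-2*t) on [3, ∞)
integrate the 3 segments split at 2, 3, then add the results
piece [0, 2): integrate t**(7/2) against the kernel
piece [2, 3): integrate t**3*log(t) against the kernel
between 3 and ∞ the integrand is t**2*exp(-2*t)·t^(s-1)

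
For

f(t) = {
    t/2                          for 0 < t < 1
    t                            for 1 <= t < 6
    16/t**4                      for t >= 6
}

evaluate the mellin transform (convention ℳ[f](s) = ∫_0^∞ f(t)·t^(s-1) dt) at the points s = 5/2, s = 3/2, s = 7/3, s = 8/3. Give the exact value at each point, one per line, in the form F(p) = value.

F(5/2) = -1/7 + 11720*sqrt(6)/189
F(3/2) = -1/5 + 1948*sqrt(6)/135
F(7/3) = -3/20 + 976*6**(1/3)/15
F(8/3) = -3/22 + 1955*6**(2/3)/33

reversing the common scale on t: t on [0, 1/2); 2*t on [1/2, 3); t**(-4) on [3, ∞)
the 3 pieces separated at 1, 6 each add one integral
for t in [0, 1): the term is ∫ t/2·t^(s-1)
segment 1 to 6 holds t; add its integral
over [6, ∞), the kernel integral of 16/t**4 enters the sum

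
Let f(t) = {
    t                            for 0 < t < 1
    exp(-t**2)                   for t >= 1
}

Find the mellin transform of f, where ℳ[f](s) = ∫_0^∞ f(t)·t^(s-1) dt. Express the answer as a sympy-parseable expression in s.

((s + 1)*uppergamma(s/2, 1) + 2)/(2*(s + 1))
  Re(s) > -1

strip the power substitution: sqrt(t) on [0, 1); exp(-t) on [1, ∞)
breakpoints 1: one integral from each of the 2 segments
over [0, 1), the kernel integral of t enters the sum
the [1, ∞) slice contributes ∫ exp(-t**2)·t^(s-1) dt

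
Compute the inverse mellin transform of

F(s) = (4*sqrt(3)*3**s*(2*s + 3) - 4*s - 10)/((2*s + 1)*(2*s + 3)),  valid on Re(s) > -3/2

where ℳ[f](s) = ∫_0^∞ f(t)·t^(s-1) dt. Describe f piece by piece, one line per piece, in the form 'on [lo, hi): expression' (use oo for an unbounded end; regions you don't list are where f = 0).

on [0, 1): t**(3/2)
on [1, 3): 2*sqrt(t)

slice at 1, transform all 2 pieces, and sum them
[0, 1) adds the kernel integral of t**(3/2)
∫ over [1, 3) of 2*sqrt(t)·t^(s-1) joins the sum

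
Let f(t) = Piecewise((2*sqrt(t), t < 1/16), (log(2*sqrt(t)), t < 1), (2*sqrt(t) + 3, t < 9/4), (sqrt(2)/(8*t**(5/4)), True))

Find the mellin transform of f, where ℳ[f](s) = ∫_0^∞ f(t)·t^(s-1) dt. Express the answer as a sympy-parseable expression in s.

(-1080*2**(4*s)*s**2*(4*s - 5) + 108*2**(4*s)*s*(2*s + 1)*(4*s - 5)*log(2) - 324*2**(4*s)*s*(4*s - 5) - 54*2**(4*s)*(2*s + 1)*(4*s - 5) - 16*sqrt(3)*6**(2*s)*s**2*(2*s + 1) + 1296*6**(2*s)*s**2*(4*s - 5) + 324*6**(2*s)*s*(4*s - 5) + 108*s**2*(4*s - 5) + 108*s*(2*s + 1)*(4*s - 5)*log(2) + (4*s - 5)*(108*s + 54))/(108*2**(4*s)*s**2*(2*s + 1)*(4*s - 5))
  -1/2 < Re(s) < 5/4

peel off the power substitution: 2*t on [0, 1/4); log(2*t) on [1/4, 1); 2*t + 3 on [1, 3/2); …
peel off the common scale on t: t on [0, 1/2); log(t) on [1/2, 2); t + 3 on [2, 3); …
decompose at 1/16, 1, 9/4; ℳ[f](s) sums the 4 pieces' integrals
∫ 2*sqrt(t)·t^(s-1) over [0, 1/16)
[1/16, 1) adds the kernel integral of log(2*sqrt(t))
[1, 9/4) adds the kernel integral of (2*sqrt(t) + 3)
∫ sqrt(2)/(8*t**(5/4))·t^(s-1) over [9/4, ∞)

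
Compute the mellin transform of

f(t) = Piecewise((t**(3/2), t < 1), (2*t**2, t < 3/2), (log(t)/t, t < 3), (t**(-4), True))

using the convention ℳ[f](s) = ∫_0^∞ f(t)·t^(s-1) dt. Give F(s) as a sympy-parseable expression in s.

(324*2**s*(s - 4)*(s + 2)*(s**2 - 2*s + 1) - 324*2**s*(s - 4)*(2*s + 3)*(s**2 - 2*s + 1) - 108*3**s*s*(s - 4)*(s + 2)*(2*s + 3)*log(3) + 108*3**s*s*(s - 4)*(s + 2)*(2*s + 3)*log(2) - 108*3**s*(s - 4)*(s + 2)*(2*s + 3)*log(2) + 108*3**s*(s - 4)*(s + 2)*(2*s + 3) + 108*3**s*(s - 4)*(s + 2)*(2*s + 3)*log(3) + 729*3**s*(s - 4)*(2*s + 3)*(s**2 - 2*s + 1) + 54*6**s*s*(s - 4)*(s + 2)*(2*s + 3)*log(3) - 54*6**s*(s - 4)*(s + 2)*(2*s + 3)*log(3) - 54*6**s*(s - 4)*(s + 2)*(2*s + 3) - 2*6**s*(s + 2)*(2*s + 3)*(s**2 - 2*s + 1))/(162*2**s*(s - 4)*(s + 2)*(2*s + 3)*(s**2 - 2*s + 1))
  -3/2 < Re(s) < 4

the 4 pieces separated at 1, 3/2, 3 each add one integral
[0, 1) adds the kernel integral of t**(3/2)
on [1, 3/2) integrate f = 2*t**2 against the kernel
∫ log(t)/t·t^(s-1) over [3/2, 3)
[3, ∞) adds the kernel integral of t**(-4)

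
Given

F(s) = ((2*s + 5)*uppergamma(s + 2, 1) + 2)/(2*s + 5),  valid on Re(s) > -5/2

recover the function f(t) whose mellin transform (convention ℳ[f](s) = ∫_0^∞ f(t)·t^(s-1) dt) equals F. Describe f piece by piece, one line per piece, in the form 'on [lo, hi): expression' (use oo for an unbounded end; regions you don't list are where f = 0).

on [0, 1): t**(5/2)
on [1, oo): t**2*exp(-t)

reversing the shared t-power: sqrt(t) on [0, 1); exp(-t) on [1, ∞)
breakpoints 1: one integral from each of the 2 segments
for t in [0, 1): the term is ∫ t**(5/2)·t^(s-1)
between 1 and ∞ the integrand is t**2*exp(-t)·t^(s-1)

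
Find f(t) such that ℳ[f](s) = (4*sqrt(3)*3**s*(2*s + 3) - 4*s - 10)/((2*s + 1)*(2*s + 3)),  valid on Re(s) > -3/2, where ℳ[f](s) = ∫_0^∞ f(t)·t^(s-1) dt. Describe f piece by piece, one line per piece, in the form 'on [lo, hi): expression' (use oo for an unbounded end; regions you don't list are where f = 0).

on [0, 1): t**(3/2)
on [1, 3): 2*sqrt(t)

f breaks at 1 into 2 integrals to sum
segment 0 to 1 holds t**(3/2); add its integral
segment [1, 3) carries 2*sqrt(t); integrate it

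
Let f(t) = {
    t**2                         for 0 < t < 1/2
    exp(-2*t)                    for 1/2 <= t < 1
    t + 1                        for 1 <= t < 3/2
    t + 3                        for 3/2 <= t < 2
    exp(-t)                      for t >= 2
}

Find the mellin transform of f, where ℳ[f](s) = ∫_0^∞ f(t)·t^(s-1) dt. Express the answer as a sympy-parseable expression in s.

f breaks at 1/2, 1, 3/2, 2 into 5 integrals to sum
segment [0, 1/2) carries t**2; integrate it
for t in [1/2, 1): the term is ∫ exp(-2*t)·t^(s-1)
between 1 and 3/2 the integrand is (t + 1)·t^(s-1)
on [3/2, 2) integrate f = (t + 3) against the kernel
segment 2 to ∞ holds exp(-t); add its integral

(20*2**(2*s)*s*(s + 2) + 12*2**(2*s)*(s + 2) + 4*2**s*s*(s + 1)*(s + 2)*uppergamma(s, 2) - 8*2**s*s*(s + 2) - 4*2**s*(s + 2) - 8*3**s*s*(s + 2) - 8*3**s*(s + 2) + 4*s*(s + 1)*(s + 2)*uppergamma(s, 1) - 4*s*(s + 1)*(s + 2)*uppergamma(s, 2) + s*(s + 1))/(4*2**s*s*(s + 1)*(s + 2))
  Re(s) > -2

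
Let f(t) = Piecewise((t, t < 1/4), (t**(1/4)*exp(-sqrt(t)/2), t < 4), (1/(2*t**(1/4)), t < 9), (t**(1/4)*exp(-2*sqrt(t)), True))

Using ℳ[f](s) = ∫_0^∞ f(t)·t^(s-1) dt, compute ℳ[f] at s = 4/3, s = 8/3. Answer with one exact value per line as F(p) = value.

invert the power substitution to get t**2 on [0, 1/2); sqrt(t)*exp(-t/2) on [1/2, 2); 1/(2*sqrt(t)) on [2, 3); …
reversing the shared t-power: t**(3/2) on [0, 1/2); exp(-t/2) on [1/2, 2); 1/(2*t) on [2, 3); …
the 4 pieces separated at 1/4, 4, 9 each add one integral
piece [0, 1/4): integrate t against the kernel
[1/4, 4) adds the kernel integral of t**(1/4)*exp(-sqrt(t)/2)
segment 4 to 9 holds 1/(2*t**(1/4)); add its integral
for t in [9, ∞): the term is ∫ t**(1/4)*exp(-2*sqrt(t))·t^(s-1)

F(4/3) = -16*2**(1/6)*uppergamma(19/6, 1) - 24*2**(1/6)/13 + 3*2**(1/3)/224 + 2**(5/6)*uppergamma(19/6, 6)/8 + 54*3**(1/6)/13 + 16*2**(1/6)*uppergamma(19/6, 1/4)
F(8/3) = -64*2**(5/6)*uppergamma(35/6, 1) - 96*2**(5/6)/29 + 3*2**(2/3)/2816 + 2**(1/6)*uppergamma(35/6, 6)/32 + 486*3**(5/6)/29 + 64*2**(5/6)*uppergamma(35/6, 1/4)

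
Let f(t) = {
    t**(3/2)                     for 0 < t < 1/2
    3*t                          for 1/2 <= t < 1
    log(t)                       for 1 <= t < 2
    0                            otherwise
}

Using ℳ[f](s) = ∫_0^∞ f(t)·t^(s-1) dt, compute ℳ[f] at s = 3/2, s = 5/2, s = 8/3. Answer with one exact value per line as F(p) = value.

F(3/2) = sqrt(2)*(-748 + 960*log(2) + 607*sqrt(2))/720
F(5/2) = sqrt(2)*(-15536 + 11567*sqrt(2) + 35840*log(2))/22400
F(8/3) = -9*2**(2/3)/16 - 9*2**(1/3)/176 + 3*2**(5/6)/400 + 675/704 + 3*2**(2/3)*log(2)/2

cuts at 1/2, 1: linearity sums the 3 kernel integrals
the [0, 1/2) slice contributes ∫ t**(3/2)·t^(s-1) dt
∫ 3*t·t^(s-1) over [1/2, 1)
segment 1 to 2 holds log(t); add its integral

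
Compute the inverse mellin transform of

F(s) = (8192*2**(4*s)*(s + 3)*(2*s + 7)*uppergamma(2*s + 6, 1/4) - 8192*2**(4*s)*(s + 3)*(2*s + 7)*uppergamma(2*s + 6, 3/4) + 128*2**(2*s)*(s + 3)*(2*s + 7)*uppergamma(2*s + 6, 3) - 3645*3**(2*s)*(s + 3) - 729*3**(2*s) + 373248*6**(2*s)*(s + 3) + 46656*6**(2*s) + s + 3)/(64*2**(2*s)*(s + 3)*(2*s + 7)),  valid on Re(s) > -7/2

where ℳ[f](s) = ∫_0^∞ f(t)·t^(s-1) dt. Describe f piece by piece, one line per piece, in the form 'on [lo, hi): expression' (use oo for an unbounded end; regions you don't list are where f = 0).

on [0, 1/4): t**(7/2)
on [1/4, 9/4): t**3*exp(-sqrt(t)/2)
on [9/4, 9): t**3*(sqrt(t) + 1)
on [9, oo): t**3*exp(-sqrt(t))

invert the shared t-power to get t**(5/2) on [0, 1/4); t**2*exp(-sqrt(t)/2) on [1/4, 9/4); t**2*(sqrt(t) + 1) on [9/4, 9); …
strip the shared t-power: sqrt(t) on [0, 1/4); exp(-sqrt(t)/2) on [1/4, 9/4); sqrt(t) + 1 on [9/4, 9); …
remove the power substitution first: t on [0, 1/2); exp(-t/2) on [1/2, 3/2); t + 1 on [3/2, 3); …
breakpoints 1/4, 9/4, 9: one integral from each of the 4 segments
between 0 and 1/4 the integrand is t**(7/2)·t^(s-1)
∫ over [1/4, 9/4) of t**3*exp(-sqrt(t)/2)·t^(s-1) joins the sum
∫ over [9/4, 9) of t**3*(sqrt(t) + 1)·t^(s-1) joins the sum
for t in [9, ∞): the term is ∫ t**3*exp(-sqrt(t))·t^(s-1)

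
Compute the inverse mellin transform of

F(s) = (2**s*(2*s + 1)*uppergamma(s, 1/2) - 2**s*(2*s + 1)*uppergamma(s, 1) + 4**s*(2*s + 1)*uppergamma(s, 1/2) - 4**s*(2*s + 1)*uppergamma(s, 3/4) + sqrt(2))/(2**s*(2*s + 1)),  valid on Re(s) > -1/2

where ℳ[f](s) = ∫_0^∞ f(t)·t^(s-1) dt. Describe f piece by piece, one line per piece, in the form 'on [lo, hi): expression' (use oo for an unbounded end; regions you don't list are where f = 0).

treat the 3 regions marked off by 1/2, 1 separately and sum
[0, 1/2) adds the kernel integral of sqrt(t)
on [1/2, 1) integrate f = exp(-t) against the kernel
piece [1, 3/2): integrate exp(-t/2) against the kernel

on [0, 1/2): sqrt(t)
on [1/2, 1): exp(-t)
on [1, 3/2): exp(-t/2)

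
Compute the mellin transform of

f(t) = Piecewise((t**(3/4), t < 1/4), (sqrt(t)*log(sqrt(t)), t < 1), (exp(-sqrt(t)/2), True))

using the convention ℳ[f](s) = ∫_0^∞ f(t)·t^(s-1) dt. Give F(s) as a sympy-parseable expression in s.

(2*2**(4*s)*(4*s + 3)*(4*s**2 + 4*s + 1)*uppergamma(2*s, 1/2) - 2*2**(2*s)*(4*s + 3) + s*(4*s + 3)*log(4) + 4*s + (4*s + 3)*log(2) + sqrt(2)*(4*s**2 + 4*s + 1) + 3)/(4**s*(4*s + 3)*(4*s**2 + 4*s + 1))
  Re(s) > -3/4

reversing the power substitution: t**(3/2) on [0, 1/2); t*log(t) on [1/2, 1); exp(-t/2) on [1, ∞)
integrate the 3 segments split at 1/4, 1, then add the results
∫ over [0, 1/4) of t**(3/4)·t^(s-1) joins the sum
the [1/4, 1) slice contributes ∫ sqrt(t)*log(sqrt(t))·t^(s-1) dt
segment [1, ∞) carries exp(-sqrt(t)/2); integrate it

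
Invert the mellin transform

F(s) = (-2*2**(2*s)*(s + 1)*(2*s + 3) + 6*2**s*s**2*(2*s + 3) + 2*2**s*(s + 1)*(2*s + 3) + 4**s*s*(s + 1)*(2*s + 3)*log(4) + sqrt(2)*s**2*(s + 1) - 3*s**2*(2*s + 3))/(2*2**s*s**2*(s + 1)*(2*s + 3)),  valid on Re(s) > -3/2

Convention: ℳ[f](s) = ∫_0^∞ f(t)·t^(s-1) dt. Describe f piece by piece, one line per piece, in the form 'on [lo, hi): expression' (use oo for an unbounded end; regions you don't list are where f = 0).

the 3 pieces separated at 1/2, 1 each add one integral
segment 0 to 1/2 holds t**(3/2); add its integral
on [1/2, 1) integrate f = 3*t against the kernel
over [1, 2), the kernel integral of log(t) enters the sum

on [0, 1/2): t**(3/2)
on [1/2, 1): 3*t
on [1, 2): log(t)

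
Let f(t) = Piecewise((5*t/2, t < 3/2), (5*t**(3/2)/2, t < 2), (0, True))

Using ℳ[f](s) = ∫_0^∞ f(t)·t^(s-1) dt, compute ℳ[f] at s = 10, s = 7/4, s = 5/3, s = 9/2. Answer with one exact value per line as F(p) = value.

F(10) = -885735*sqrt(6)/94208 + 885735/45056 + 10240*sqrt(2)/23
F(7/4) = 5*2**(1/4)*(-297*sqrt(2)*3**(1/4) + 234*3**(3/4) + 1408)/1144
F(5/3) = -405*2**(5/6)*3**(1/6)/304 + 135*2**(1/3)*3**(2/3)/128 + 120*2**(1/6)/19
F(9/2) = 1215*sqrt(6)/704 + 16835/768

f breaks at 3/2 into 2 integrals to sum
∫ over [0, 3/2) of 5*t/2·t^(s-1) joins the sum
on [3/2, 2): add ∫ 5*t**(3/2)/2·t^(s-1) dt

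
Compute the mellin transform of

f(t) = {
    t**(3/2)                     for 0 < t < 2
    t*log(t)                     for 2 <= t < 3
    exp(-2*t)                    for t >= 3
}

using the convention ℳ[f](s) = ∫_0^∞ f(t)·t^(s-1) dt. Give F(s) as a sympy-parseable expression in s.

along the cuts 2, 3, ℳ[f](s) splits into 3 integrals
the [0, 2) slice contributes ∫ t**(3/2)·t^(s-1) dt
the [2, 3) slice contributes ∫ t*log(t)·t^(s-1) dt
∫ over [3, ∞) of exp(-2*t)·t^(s-1) joins the sum

(-12**s*s*(2*s + 3)*log(4) - 12**s*(2*s + 3)*log(4) + 12**s*(4*s + 6) + 12**s*sqrt(2)*(4*s**2 + 8*s + 4) + 3*18**s*s*(2*s + 3)*log(3) + 18**s*(-6*s - 9) + 3*18**s*(2*s + 3)*log(3) + 3**s*(2*s + 3)*(s**2 + 2*s + 1)*uppergamma(s, 6))/(6**s*(2*s + 3)*(s**2 + 2*s + 1))
  Re(s) > -3/2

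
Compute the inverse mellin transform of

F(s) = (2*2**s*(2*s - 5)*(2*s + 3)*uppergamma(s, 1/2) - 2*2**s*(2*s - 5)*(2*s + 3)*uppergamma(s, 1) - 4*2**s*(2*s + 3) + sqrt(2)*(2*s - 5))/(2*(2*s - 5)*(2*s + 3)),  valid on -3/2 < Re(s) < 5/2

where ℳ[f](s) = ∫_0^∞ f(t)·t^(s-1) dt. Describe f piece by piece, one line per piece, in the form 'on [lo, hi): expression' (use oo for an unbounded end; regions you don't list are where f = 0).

invert the common scale on t to get t**(3/2) on [0, 1/2); exp(-t) on [1/2, 1); t**(-5/2) on [1, ∞)
cuts at 1, 2: linearity sums the 3 kernel integrals
on [0, 1) integrate f = sqrt(2)*t**(3/2)/4 against the kernel
for t in [1, 2): the term is ∫ exp(-t/2)·t^(s-1)
on [2, ∞): add ∫ 4*sqrt(2)/t**(5/2)·t^(s-1) dt

on [0, 1): sqrt(2)*t**(3/2)/4
on [1, 2): exp(-t/2)
on [2, oo): 4*sqrt(2)/t**(5/2)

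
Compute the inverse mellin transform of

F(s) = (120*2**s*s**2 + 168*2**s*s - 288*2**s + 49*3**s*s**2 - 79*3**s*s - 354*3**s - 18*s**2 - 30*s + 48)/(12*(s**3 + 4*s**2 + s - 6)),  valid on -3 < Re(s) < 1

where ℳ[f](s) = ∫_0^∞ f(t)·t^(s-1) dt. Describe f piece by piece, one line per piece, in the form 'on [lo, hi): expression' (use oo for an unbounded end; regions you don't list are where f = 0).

on [0, 1): t**3/2
on [1, 2): t**2*(t + 1)
on [2, 3): t**3/4
on [3, oo): 8/t

peel off the shared t-power: t/2 on [0, 1); t + 1 on [1, 2); t/4 on [2, 3); …
invert the common scale on t to get t on [0, 1/2); 2*t + 1 on [1/2, 1); t/2 on [1, 3/2); …
f breaks at 1, 2, 3 into 4 integrals to sum
piece [0, 1): integrate t**3/2 against the kernel
between 1 and 2 the integrand is t**2*(t + 1)·t^(s-1)
between 2 and 3 the integrand is t**3/4·t^(s-1)
for t in [3, ∞): the term is ∫ 8/t·t^(s-1)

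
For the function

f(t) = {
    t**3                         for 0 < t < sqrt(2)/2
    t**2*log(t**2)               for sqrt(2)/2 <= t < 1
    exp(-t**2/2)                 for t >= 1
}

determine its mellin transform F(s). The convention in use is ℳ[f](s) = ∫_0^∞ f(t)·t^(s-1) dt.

(-2*2**(s/2)*(s + 3) + 2*2**s*(s + 3)*(s**2/4 + s + 1)*uppergamma(s/2, 1/2) + s*(s + 3)*log(2)/2 + s + (s + 3)*log(2) + sqrt(2)*(s**2/4 + s + 1) + 3)/(4*2**(s/2)*(s + 3)*(s**2/4 + s + 1))
  Re(s) > -3

undo the power substitution: t**(3/2) on [0, 1/2); t*log(t) on [1/2, 1); exp(-t/2) on [1, ∞)
linearity at sqrt(2)/2, 1 turns ℳ[f](s) into 3 summed integrals
piece [0, sqrt(2)/2): integrate t**3 against the kernel
on [sqrt(2)/2, 1) integrate f = t**2*log(t**2) against the kernel
the [1, ∞) slice contributes ∫ exp(-t**2/2)·t^(s-1) dt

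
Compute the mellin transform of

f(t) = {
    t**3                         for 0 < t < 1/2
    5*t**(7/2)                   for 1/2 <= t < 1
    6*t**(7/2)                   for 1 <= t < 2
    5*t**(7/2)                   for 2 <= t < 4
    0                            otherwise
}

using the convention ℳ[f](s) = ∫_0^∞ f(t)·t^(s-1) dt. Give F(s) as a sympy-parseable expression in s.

the 4 pieces separated at 1/2, 1, 2 each add one integral
over [0, 1/2), the kernel integral of t**3 enters the sum
∫ over [1/2, 1) of 5*t**(7/2)·t^(s-1) joins the sum
on [1, 2) integrate f = 6*t**(7/2) against the kernel
∫ 5*t**(7/2)·t^(s-1) over [2, 4)

(10240*2**(2*s)*(s + 3) - 5*2**(1/2 - s)*(s + 3) + 128*2**(s + 1/2)*(s + 3) - 16*s - 48 + (2*s + 7)/2**s)/(8*(s + 3)*(2*s + 7))
  Re(s) > -3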